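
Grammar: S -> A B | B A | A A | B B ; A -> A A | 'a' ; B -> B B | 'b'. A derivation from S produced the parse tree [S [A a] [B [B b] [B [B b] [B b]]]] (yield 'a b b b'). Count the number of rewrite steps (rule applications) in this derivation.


Every bracketed nonterminal node [X ...] in the tree is produced by exactly one rule application.
Reading the tree off as a leftmost derivation:
  Step 1: S  =>  A B   (applied S -> A B)
  Step 2: A B  =>  a B   (applied A -> a)
  Step 3: a B  =>  a B B   (applied B -> B B)
  Step 4: a B B  =>  a b B   (applied B -> b)
  Step 5: a b B  =>  a b B B   (applied B -> B B)
  Step 6: a b B B  =>  a b b B   (applied B -> b)
  Step 7: a b b B  =>  a b b b   (applied B -> b)
Final yield: a b b b
Total rewrite steps: 7

7


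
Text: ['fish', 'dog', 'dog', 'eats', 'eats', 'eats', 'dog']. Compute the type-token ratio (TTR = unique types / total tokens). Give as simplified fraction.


Tokens: 7
Unique types: ('dog', 'eats', 'fish') = 3
TTR = 3/7
Already in lowest terms.

3/7


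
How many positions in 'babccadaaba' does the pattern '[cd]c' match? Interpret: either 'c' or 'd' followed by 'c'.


Pattern: [cd]c means either 'c' or 'd' followed by 'c'.
Scanning 'babccadaaba' position-by-position:
  Pos 0: window 'ba' -> no
  Pos 1: window 'ab' -> no
  Pos 2: window 'bc' -> no
  Pos 3: window 'cc' -> MATCH
  Pos 4: window 'ca' -> no
  Pos 5: window 'ad' -> no
  Pos 6: window 'da' -> no
  Pos 7: window 'aa' -> no
  Pos 8: window 'ab' -> no
  Pos 9: window 'ba' -> no
  Pos 10: window 'a' -> no
Total matches: 1

1


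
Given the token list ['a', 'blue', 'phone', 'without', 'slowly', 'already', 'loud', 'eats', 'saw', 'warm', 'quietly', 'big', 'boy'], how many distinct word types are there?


Listing all tokens and tracking unique types:
  Token 1: 'a' -> NEW (unique so far: 1)
  Token 2: 'blue' -> NEW (unique so far: 2)
  Token 3: 'phone' -> NEW (unique so far: 3)
  Token 4: 'without' -> NEW (unique so far: 4)
  Token 5: 'slowly' -> NEW (unique so far: 5)
  Token 6: 'already' -> NEW (unique so far: 6)
  Token 7: 'loud' -> NEW (unique so far: 7)
  Token 8: 'eats' -> NEW (unique so far: 8)
  Token 9: 'saw' -> NEW (unique so far: 9)
  Token 10: 'warm' -> NEW (unique so far: 10)
  Token 11: 'quietly' -> NEW (unique so far: 11)
  Token 12: 'big' -> NEW (unique so far: 12)
  Token 13: 'boy' -> NEW (unique so far: 13)
Unique types: ('a', 'already', 'big', 'blue', 'boy', 'eats', 'loud', 'phone', 'quietly', 'saw', 'slowly', 'warm', 'without')
Vocabulary size: 13

13


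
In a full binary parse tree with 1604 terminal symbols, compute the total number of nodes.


Leaf nodes (terminals): 1604
Internal nodes = n - 1 = 1604 - 1 = 1603
Total = leaves + internal = 1604 + 1603 = 3207

3207


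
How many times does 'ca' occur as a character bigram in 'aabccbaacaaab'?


Scanning 'aabccbaacaaab' for bigram 'ca':
  Position 0: 'aa' -> no
  Position 1: 'ab' -> no
  Position 2: 'bc' -> no
  Position 3: 'cc' -> no
  Position 4: 'cb' -> no
  Position 5: 'ba' -> no
  Position 6: 'aa' -> no
  Position 7: 'ac' -> no
  Position 8: 'ca' -> MATCH
  Position 9: 'aa' -> no
  Position 10: 'aa' -> no
  Position 11: 'ab' -> no
Total matches: 1

1


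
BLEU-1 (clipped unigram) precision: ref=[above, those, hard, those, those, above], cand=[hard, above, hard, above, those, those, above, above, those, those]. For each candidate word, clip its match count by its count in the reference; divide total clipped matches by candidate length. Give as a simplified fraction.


Reference word counts: {'above': 2, 'hard': 1, 'those': 3}
Checking each candidate word (with clipping):
  'hard' -> in reference (ref count 1, used 1/1) -> match (matches: 1)
  'above' -> in reference (ref count 2, used 1/2) -> match (matches: 2)
  'hard' -> ref count 1 already used up (1/1) -> clipped, no match (matches: 2)
  'above' -> in reference (ref count 2, used 2/2) -> match (matches: 3)
  'those' -> in reference (ref count 3, used 1/3) -> match (matches: 4)
  'those' -> in reference (ref count 3, used 2/3) -> match (matches: 5)
  'above' -> ref count 2 already used up (2/2) -> clipped, no match (matches: 5)
  'above' -> ref count 2 already used up (2/2) -> clipped, no match (matches: 5)
  'those' -> in reference (ref count 3, used 3/3) -> match (matches: 6)
  'those' -> ref count 3 already used up (3/3) -> clipped, no match (matches: 6)
Clipped matches: 6, Candidate length: 10
Precision = 6/10 = 3/5

3/5


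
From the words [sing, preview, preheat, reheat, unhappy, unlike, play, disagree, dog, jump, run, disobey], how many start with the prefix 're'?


Checking each word for prefix 're':
  'sing' -> no (count: 0)
  'preview' -> no (count: 0)
  'preheat' -> no (count: 0)
  'reheat' -> YES, starts with 're' (count: 1)
  'unhappy' -> no (count: 1)
  'unlike' -> no (count: 1)
  'play' -> no (count: 1)
  'disagree' -> no (count: 1)
  'dog' -> no (count: 1)
  'jump' -> no (count: 1)
  'run' -> no (count: 1)
  'disobey' -> no (count: 1)
Total with prefix 're': 1

1


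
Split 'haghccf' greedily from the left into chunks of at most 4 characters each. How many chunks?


'haghccf' has 7 characters.
Chunking with max size 4:
  Chunk 1: 'hagh' (positions 0-3)
  Chunk 2: 'ccf' (positions 4-6)
Total chunks: ceil(7 / 4) = 2

2


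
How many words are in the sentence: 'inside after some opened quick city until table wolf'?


Counting words by splitting on spaces:
  Word 1: 'inside'
  Word 2: 'after'
  Word 3: 'some'
  Word 4: 'opened'
  Word 5: 'quick'
  Word 6: 'city'
  Word 7: 'until'
  Word 8: 'table'
  Word 9: 'wolf'
Total words: 9

9


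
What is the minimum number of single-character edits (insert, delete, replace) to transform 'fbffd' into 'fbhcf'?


Building DP table for s1='fbffd' (len 5) and s2='fbhcf' (len 5):
       f  b  h  c  f
    0  1  2  3  4  5
  f 1  0  1  2  3  4
  b 2  1  0  1  2  3
  f 3  2  1  1  2  2
  f 4  3  2  2  2  2
  d 5  4  3  3  3  3
Edit distance = dp[5][5] = 3

3


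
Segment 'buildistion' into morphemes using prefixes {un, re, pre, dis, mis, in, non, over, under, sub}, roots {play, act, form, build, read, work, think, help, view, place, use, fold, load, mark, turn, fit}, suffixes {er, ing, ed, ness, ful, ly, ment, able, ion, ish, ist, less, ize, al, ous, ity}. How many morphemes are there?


Segmenting 'buildistion' against the inventory:
  'build' -> root (morpheme 1)
  'ist' -> suffix (morpheme 2)
  'ion' -> suffix (morpheme 3)
Total morphemes: 3

3


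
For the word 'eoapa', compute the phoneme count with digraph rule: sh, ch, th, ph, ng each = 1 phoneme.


Parsing 'eoapa' greedily, digraphs first:
  'e' -> vowel phoneme (phonemes so far: 1)
  'o' -> vowel phoneme (phonemes so far: 2)
  'a' -> vowel phoneme (phonemes so far: 3)
  'p' -> consonant phoneme (phonemes so far: 4)
  'a' -> vowel phoneme (phonemes so far: 5)
Total phonemes: 5

5


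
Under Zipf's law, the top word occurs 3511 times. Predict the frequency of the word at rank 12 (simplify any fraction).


Zipf's law: freq(rank) = f1 / rank
f1 = 3511, rank = 12
freq = 3511 / 12
GCD(3511, 12) = 1
Simplified: 3511/12

3511/12


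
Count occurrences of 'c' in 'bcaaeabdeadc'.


Scanning 'bcaaeabdeadc' for 'c':
  Position 1: 'c' -> MATCH (count: 1)
  Position 11: 'c' -> MATCH (count: 2)
Total occurrences of 'c': 2

2


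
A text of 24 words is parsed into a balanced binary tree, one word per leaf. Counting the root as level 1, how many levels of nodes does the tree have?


In a balanced binary tree with n leaves the deepest leaf is ceil(log2(n)) edges below the root,
so counting node levels inclusive of root and leaves gives ceil(log2(n)) + 1 levels.
log2(24) = 4.5850
ceil(4.5850) = 5
levels = 5 + 1 = 6

6


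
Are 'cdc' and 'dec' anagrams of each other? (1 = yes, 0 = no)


Sort characters of 'cdc': 'ccd'
Sort characters of 'dec': 'cde'
Sorted forms differ -> they are NOT anagrams
Result: 0

0


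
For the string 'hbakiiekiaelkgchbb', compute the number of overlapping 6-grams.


String 'hbakiiekiaelkgchbb' has length L = 18.
Number of overlapping n-grams = L - n + 1
Substituting: 18 - 6 + 1 = 13

13


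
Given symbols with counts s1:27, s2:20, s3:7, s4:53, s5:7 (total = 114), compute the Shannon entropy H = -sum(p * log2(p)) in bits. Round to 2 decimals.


Computing entropy H = -sum(p_i * log2(p_i)):
  s1: p = 27/114 = 0.2368, -p*log2(p) = 0.4922
  s2: p = 20/114 = 0.1754, -p*log2(p) = 0.4405
  s3: p = 7/114 = 0.0614, -p*log2(p) = 0.2472
  s4: p = 53/114 = 0.4649, -p*log2(p) = 0.5137
  s5: p = 7/114 = 0.0614, -p*log2(p) = 0.2472
H = sum of terms = 1.9408
Rounded to 2 decimals: 1.94

1.94


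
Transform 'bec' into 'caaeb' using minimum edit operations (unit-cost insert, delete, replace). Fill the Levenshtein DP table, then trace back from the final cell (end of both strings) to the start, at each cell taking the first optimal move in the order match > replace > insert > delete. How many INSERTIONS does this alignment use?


Edit distance = 4. Backtracking from cell (3, 5) with preference match > replace > insert > delete,
then listing the resulting alignment 'bec' -> 'caaeb' left to right:
  Step 1: insert 'c' [insertion #1]
  Step 2: insert 'a' [insertion #2]
  Step 3: replace b->a
  Step 4: keep 'e'
  Step 5: replace c->b
Total insertions: 2

2


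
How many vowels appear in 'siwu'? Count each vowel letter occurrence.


Scanning each character of 'siwu':
  Position 1: 's' -> consonant (running count: 0)
  Position 2: 'i' -> vowel (running count: 1)
  Position 3: 'w' -> consonant (running count: 1)
  Position 4: 'u' -> vowel (running count: 2)
Total vowels: 2

2


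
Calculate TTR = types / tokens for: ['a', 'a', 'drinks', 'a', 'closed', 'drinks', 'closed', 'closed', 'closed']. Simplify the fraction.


Tokens: 9
Unique types: ('a', 'closed', 'drinks') = 3
TTR = 3/9
Simplify: divide both by 3 -> 1/3
TTR = 1/3

1/3


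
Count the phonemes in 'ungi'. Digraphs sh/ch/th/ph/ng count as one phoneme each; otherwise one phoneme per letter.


Parsing 'ungi' greedily, digraphs first:
  'u' -> vowel phoneme (phonemes so far: 1)
  'ng' -> digraph (1 consonant phoneme) (phonemes so far: 2)
  'i' -> vowel phoneme (phonemes so far: 3)
Total phonemes: 3

3


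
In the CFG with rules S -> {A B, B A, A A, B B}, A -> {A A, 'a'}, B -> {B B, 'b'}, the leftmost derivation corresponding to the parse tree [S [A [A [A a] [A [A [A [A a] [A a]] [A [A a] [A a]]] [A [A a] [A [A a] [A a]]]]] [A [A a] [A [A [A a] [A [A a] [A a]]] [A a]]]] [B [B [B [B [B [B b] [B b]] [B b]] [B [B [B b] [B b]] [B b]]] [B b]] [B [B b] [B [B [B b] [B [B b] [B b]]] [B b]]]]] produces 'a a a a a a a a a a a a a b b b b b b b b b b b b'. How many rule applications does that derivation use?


Every bracketed nonterminal node [X ...] in the tree is produced by exactly one rule application.
Reading the tree off as a leftmost derivation:
  Step 1: S  =>  A B   (applied S -> A B)
  Step 2: A B  =>  A A B   (applied A -> A A)
  Step 3: A A B  =>  A A A B   (applied A -> A A)
  Step 4: A A A B  =>  a A A B   (applied A -> a)
  Step 5: a A A B  =>  a A A A B   (applied A -> A A)
  Step 6: a A A A B  =>  a A A A A B   (applied A -> A A)
  Step 7: a A A A A B  =>  a A A A A A B   (applied A -> A A)
  Step 8: a A A A A A B  =>  a a A A A A B   (applied A -> a)
  Step 9: a a A A A A B  =>  a a a A A A B   (applied A -> a)
  Step 10: a a a A A A B  =>  a a a A A A A B   (applied A -> A A)
  Step 11: a a a A A A A B  =>  a a a a A A A B   (applied A -> a)
  Step 12: a a a a A A A B  =>  a a a a a A A B   (applied A -> a)
  Step 13: a a a a a A A B  =>  a a a a a A A A B   (applied A -> A A)
  Step 14: a a a a a A A A B  =>  a a a a a a A A B   (applied A -> a)
  Step 15: a a a a a a A A B  =>  a a a a a a A A A B   (applied A -> A A)
  Step 16: a a a a a a A A A B  =>  a a a a a a a A A B   (applied A -> a)
  Step 17: a a a a a a a A A B  =>  a a a a a a a a A B   (applied A -> a)
  Step 18: a a a a a a a a A B  =>  a a a a a a a a A A B   (applied A -> A A)
  Step 19: a a a a a a a a A A B  =>  a a a a a a a a a A B   (applied A -> a)
  Step 20: a a a a a a a a a A B  =>  a a a a a a a a a A A B   (applied A -> A A)
  Step 21: a a a a a a a a a A A B  =>  a a a a a a a a a A A A B   (applied A -> A A)
  Step 22: a a a a a a a a a A A A B  =>  a a a a a a a a a a A A B   (applied A -> a)
  Step 23: a a a a a a a a a a A A B  =>  a a a a a a a a a a A A A B   (applied A -> A A)
  Step 24: a a a a a a a a a a A A A B  =>  a a a a a a a a a a a A A B   (applied A -> a)
  Step 25: a a a a a a a a a a a A A B  =>  a a a a a a a a a a a a A B   (applied A -> a)
  Step 26: a a a a a a a a a a a a A B  =>  a a a a a a a a a a a a a B   (applied A -> a)
  Step 27: a a a a a a a a a a a a a B  =>  a a a a a a a a a a a a a B B   (applied B -> B B)
  Step 28: a a a a a a a a a a a a a B B  =>  a a a a a a a a a a a a a B B B   (applied B -> B B)
  Step 29: a a a a a a a a a a a a a B B B  =>  a a a a a a a a a a a a a B B B B   (applied B -> B B)
  Step 30: a a a a a a a a a a a a a B B B B  =>  a a a a a a a a a a a a a B B B B B   (applied B -> B B)
  Step 31: a a a a a a a a a a a a a B B B B B  =>  a a a a a a a a a a a a a B B B B B B   (applied B -> B B)
  Step 32: a a a a a a a a a a a a a B B B B B B  =>  a a a a a a a a a a a a a b B B B B B   (applied B -> b)
  Step 33: a a a a a a a a a a a a a b B B B B B  =>  a a a a a a a a a a a a a b b B B B B   (applied B -> b)
  Step 34: a a a a a a a a a a a a a b b B B B B  =>  a a a a a a a a a a a a a b b b B B B   (applied B -> b)
  Step 35: a a a a a a a a a a a a a b b b B B B  =>  a a a a a a a a a a a a a b b b B B B B   (applied B -> B B)
  Step 36: a a a a a a a a a a a a a b b b B B B B  =>  a a a a a a a a a a a a a b b b B B B B B   (applied B -> B B)
  Step 37: a a a a a a a a a a a a a b b b B B B B B  =>  a a a a a a a a a a a a a b b b b B B B B   (applied B -> b)
  Step 38: a a a a a a a a a a a a a b b b b B B B B  =>  a a a a a a a a a a a a a b b b b b B B B   (applied B -> b)
  Step 39: a a a a a a a a a a a a a b b b b b B B B  =>  a a a a a a a a a a a a a b b b b b b B B   (applied B -> b)
  Step 40: a a a a a a a a a a a a a b b b b b b B B  =>  a a a a a a a a a a a a a b b b b b b b B   (applied B -> b)
  Step 41: a a a a a a a a a a a a a b b b b b b b B  =>  a a a a a a a a a a a a a b b b b b b b B B   (applied B -> B B)
  Step 42: a a a a a a a a a a a a a b b b b b b b B B  =>  a a a a a a a a a a a a a b b b b b b b b B   (applied B -> b)
  Step 43: a a a a a a a a a a a a a b b b b b b b b B  =>  a a a a a a a a a a a a a b b b b b b b b B B   (applied B -> B B)
  Step 44: a a a a a a a a a a a a a b b b b b b b b B B  =>  a a a a a a a a a a a a a b b b b b b b b B B B   (applied B -> B B)
  Step 45: a a a a a a a a a a a a a b b b b b b b b B B B  =>  a a a a a a a a a a a a a b b b b b b b b b B B   (applied B -> b)
  Step 46: a a a a a a a a a a a a a b b b b b b b b b B B  =>  a a a a a a a a a a a a a b b b b b b b b b B B B   (applied B -> B B)
  Step 47: a a a a a a a a a a a a a b b b b b b b b b B B B  =>  a a a a a a a a a a a a a b b b b b b b b b b B B   (applied B -> b)
  Step 48: a a a a a a a a a a a a a b b b b b b b b b b B B  =>  a a a a a a a a a a a a a b b b b b b b b b b b B   (applied B -> b)
  Step 49: a a a a a a a a a a a a a b b b b b b b b b b b B  =>  a a a a a a a a a a a a a b b b b b b b b b b b b   (applied B -> b)
Final yield: a a a a a a a a a a a a a b b b b b b b b b b b b
Total rewrite steps: 49

49


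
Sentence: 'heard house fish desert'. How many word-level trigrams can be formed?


Word trigrams from [4] words:
  Trigram 1: (heard house fish)
  Trigram 2: (house fish desert)
Total word trigrams: 4 - 2 = 2

2


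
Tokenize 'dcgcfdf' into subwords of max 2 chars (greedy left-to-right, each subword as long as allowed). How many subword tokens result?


'dcgcfdf' has 7 characters.
Chunking with max size 2:
  Chunk 1: 'dc' (positions 0-1)
  Chunk 2: 'gc' (positions 2-3)
  Chunk 3: 'fd' (positions 4-5)
  Chunk 4: 'f' (positions 6-6)
Total chunks: ceil(7 / 2) = 4

4


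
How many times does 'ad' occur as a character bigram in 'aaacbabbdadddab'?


Scanning 'aaacbabbdadddab' for bigram 'ad':
  Position 0: 'aa' -> no
  Position 1: 'aa' -> no
  Position 2: 'ac' -> no
  Position 3: 'cb' -> no
  Position 4: 'ba' -> no
  Position 5: 'ab' -> no
  Position 6: 'bb' -> no
  Position 7: 'bd' -> no
  Position 8: 'da' -> no
  Position 9: 'ad' -> MATCH
  Position 10: 'dd' -> no
  Position 11: 'dd' -> no
  Position 12: 'da' -> no
  Position 13: 'ab' -> no
Total matches: 1

1


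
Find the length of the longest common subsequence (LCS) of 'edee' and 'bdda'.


DP table for LCS of 'edee' and 'bdda':
       b  d  d  a
    0  0  0  0  0
  e 0  0  0  0  0
  d 0  0  1  1  1
  e 0  0  1  1  1
  e 0  0  1  1  1
LCS: 'd'
LCS length = 1

1


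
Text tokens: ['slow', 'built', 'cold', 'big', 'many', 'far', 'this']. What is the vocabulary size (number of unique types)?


Listing all tokens and tracking unique types:
  Token 1: 'slow' -> NEW (unique so far: 1)
  Token 2: 'built' -> NEW (unique so far: 2)
  Token 3: 'cold' -> NEW (unique so far: 3)
  Token 4: 'big' -> NEW (unique so far: 4)
  Token 5: 'many' -> NEW (unique so far: 5)
  Token 6: 'far' -> NEW (unique so far: 6)
  Token 7: 'this' -> NEW (unique so far: 7)
Unique types: ('big', 'built', 'cold', 'far', 'many', 'slow', 'this')
Vocabulary size: 7

7


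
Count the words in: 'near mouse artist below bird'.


Counting words by splitting on spaces:
  Word 1: 'near'
  Word 2: 'mouse'
  Word 3: 'artist'
  Word 4: 'below'
  Word 5: 'bird'
Total words: 5

5


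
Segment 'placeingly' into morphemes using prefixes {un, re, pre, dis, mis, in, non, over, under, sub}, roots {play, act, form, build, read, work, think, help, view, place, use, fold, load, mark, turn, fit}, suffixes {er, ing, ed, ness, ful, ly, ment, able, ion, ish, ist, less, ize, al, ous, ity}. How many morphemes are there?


Segmenting 'placeingly' against the inventory:
  'place' -> root (morpheme 1)
  'ing' -> suffix (morpheme 2)
  'ly' -> suffix (morpheme 3)
Total morphemes: 3

3


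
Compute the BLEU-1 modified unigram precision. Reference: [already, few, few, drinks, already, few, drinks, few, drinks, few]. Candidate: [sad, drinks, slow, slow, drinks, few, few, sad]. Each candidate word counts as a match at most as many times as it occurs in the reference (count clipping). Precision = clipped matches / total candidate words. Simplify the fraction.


Reference word counts: {'already': 2, 'drinks': 3, 'few': 5}
Checking each candidate word (with clipping):
  'sad' -> not in reference -> no match (matches: 0)
  'drinks' -> in reference (ref count 3, used 1/3) -> match (matches: 1)
  'slow' -> not in reference -> no match (matches: 1)
  'slow' -> not in reference -> no match (matches: 1)
  'drinks' -> in reference (ref count 3, used 2/3) -> match (matches: 2)
  'few' -> in reference (ref count 5, used 1/5) -> match (matches: 3)
  'few' -> in reference (ref count 5, used 2/5) -> match (matches: 4)
  'sad' -> not in reference -> no match (matches: 4)
Clipped matches: 4, Candidate length: 8
Precision = 4/8 = 1/2

1/2


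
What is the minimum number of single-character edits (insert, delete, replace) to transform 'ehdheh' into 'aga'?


Building DP table for s1='ehdheh' (len 6) and s2='aga' (len 3):
       a  g  a
    0  1  2  3
  e 1  1  2  3
  h 2  2  2  3
  d 3  3  3  3
  h 4  4  4  4
  e 5  5  5  5
  h 6  6  6  6
Edit distance = dp[6][3] = 6

6


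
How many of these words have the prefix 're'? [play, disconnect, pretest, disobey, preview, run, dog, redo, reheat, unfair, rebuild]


Checking each word for prefix 're':
  'play' -> no (count: 0)
  'disconnect' -> no (count: 0)
  'pretest' -> no (count: 0)
  'disobey' -> no (count: 0)
  'preview' -> no (count: 0)
  'run' -> no (count: 0)
  'dog' -> no (count: 0)
  'redo' -> YES, starts with 're' (count: 1)
  'reheat' -> YES, starts with 're' (count: 2)
  'unfair' -> no (count: 2)
  'rebuild' -> YES, starts with 're' (count: 3)
Total with prefix 're': 3

3


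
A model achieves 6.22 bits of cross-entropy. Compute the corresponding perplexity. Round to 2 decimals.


Perplexity formula: PP = 2^H
H = 6.22
PP = 2^6.22
Decompose: 2^6.22 = 2^6 * 2^0.22
2^6 = 64, 2^0.22 ~ 1.1647336
PP ~ 64 * 1.1647336 = 74.5429504
Rounded to 2 decimals: 74.54

74.54


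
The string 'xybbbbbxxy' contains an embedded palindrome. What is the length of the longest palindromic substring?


Scanning 'xybbbbbxxy' for palindromic substrings.
Substring at positions 2-6: 'bbbbb'.
Check: reverse('bbbbb') = 'bbbbb' -> palindrome confirmed.
Neighbouring characters ('y' / 'x') break symmetry, so it cannot extend further.
No longer palindromic substring exists; longest length = 5

5


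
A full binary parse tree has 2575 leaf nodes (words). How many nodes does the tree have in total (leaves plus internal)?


Leaf nodes (terminals): 2575
Internal nodes = n - 1 = 2575 - 1 = 2574
Total = leaves + internal = 2575 + 2574 = 5149

5149


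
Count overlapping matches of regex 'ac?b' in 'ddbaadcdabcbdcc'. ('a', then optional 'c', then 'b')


Pattern: ac?b means 'a', then optional 'c', then 'b'.
Scanning 'ddbaadcdabcbdcc' position-by-position:
  Pos 0: window 'ddb' -> no
  Pos 1: window 'dba' -> no
  Pos 2: window 'baa' -> no
  Pos 3: window 'aad' -> no
  Pos 4: window 'adc' -> no
  Pos 5: window 'dcd' -> no
  Pos 6: window 'cda' -> no
  Pos 7: window 'dab' -> no
  Pos 8: window 'abc' -> MATCH
  Pos 9: window 'bcb' -> no
  Pos 10: window 'cbd' -> no
  Pos 11: window 'bdc' -> no
  Pos 12: window 'dcc' -> no
  Pos 13: window 'cc' -> no
  Pos 14: window 'c' -> no
Total matches: 1

1


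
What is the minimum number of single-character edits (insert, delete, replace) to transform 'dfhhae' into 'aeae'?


Building DP table for s1='dfhhae' (len 6) and s2='aeae' (len 4):
       a  e  a  e
    0  1  2  3  4
  d 1  1  2  3  4
  f 2  2  2  3  4
  h 3  3  3  3  4
  h 4  4  4  4  4
  a 5  4  5  4  5
  e 6  5  4  5  4
Edit distance = dp[6][4] = 4

4


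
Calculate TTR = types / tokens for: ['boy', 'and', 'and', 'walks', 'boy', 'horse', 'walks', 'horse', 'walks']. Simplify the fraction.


Tokens: 9
Unique types: ('and', 'boy', 'horse', 'walks') = 4
TTR = 4/9
Already in lowest terms.

4/9


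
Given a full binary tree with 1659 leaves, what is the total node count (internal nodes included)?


Leaf nodes (terminals): 1659
Internal nodes = n - 1 = 1659 - 1 = 1658
Total = leaves + internal = 1659 + 1658 = 3317

3317


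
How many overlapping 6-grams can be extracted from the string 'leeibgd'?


String 'leeibgd' has length L = 7.
Number of overlapping n-grams = L - n + 1
Substituting: 7 - 6 + 1 = 2

2


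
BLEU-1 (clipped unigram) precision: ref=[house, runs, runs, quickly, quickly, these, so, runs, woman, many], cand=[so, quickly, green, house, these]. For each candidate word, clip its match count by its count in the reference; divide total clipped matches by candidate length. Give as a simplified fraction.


Reference word counts: {'house': 1, 'many': 1, 'quickly': 2, 'runs': 3, 'so': 1, 'these': 1, 'woman': 1}
Checking each candidate word (with clipping):
  'so' -> in reference (ref count 1, used 1/1) -> match (matches: 1)
  'quickly' -> in reference (ref count 2, used 1/2) -> match (matches: 2)
  'green' -> not in reference -> no match (matches: 2)
  'house' -> in reference (ref count 1, used 1/1) -> match (matches: 3)
  'these' -> in reference (ref count 1, used 1/1) -> match (matches: 4)
Clipped matches: 4, Candidate length: 5
Precision = 4/5

4/5


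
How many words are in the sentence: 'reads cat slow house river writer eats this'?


Counting words by splitting on spaces:
  Word 1: 'reads'
  Word 2: 'cat'
  Word 3: 'slow'
  Word 4: 'house'
  Word 5: 'river'
  Word 6: 'writer'
  Word 7: 'eats'
  Word 8: 'this'
Total words: 8

8


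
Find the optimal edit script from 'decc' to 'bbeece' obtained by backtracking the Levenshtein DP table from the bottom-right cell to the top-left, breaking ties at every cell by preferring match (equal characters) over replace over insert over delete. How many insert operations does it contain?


Edit distance = 4. Backtracking from cell (4, 6) with preference match > replace > insert > delete,
then listing the resulting alignment 'decc' -> 'bbeece' left to right:
  Step 1: insert 'b' [insertion #1]
  Step 2: insert 'b' [insertion #2]
  Step 3: replace d->e
  Step 4: keep 'e'
  Step 5: keep 'c'
  Step 6: replace c->e
Total insertions: 2

2


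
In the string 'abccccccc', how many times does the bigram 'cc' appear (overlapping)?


Scanning 'abccccccc' for bigram 'cc':
  Position 0: 'ab' -> no
  Position 1: 'bc' -> no
  Position 2: 'cc' -> MATCH
  Position 3: 'cc' -> MATCH
  Position 4: 'cc' -> MATCH
  Position 5: 'cc' -> MATCH
  Position 6: 'cc' -> MATCH
  Position 7: 'cc' -> MATCH
Total matches: 6

6


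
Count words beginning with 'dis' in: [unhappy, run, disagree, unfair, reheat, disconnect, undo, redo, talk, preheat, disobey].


Checking each word for prefix 'dis':
  'unhappy' -> no (count: 0)
  'run' -> no (count: 0)
  'disagree' -> YES, starts with 'dis' (count: 1)
  'unfair' -> no (count: 1)
  'reheat' -> no (count: 1)
  'disconnect' -> YES, starts with 'dis' (count: 2)
  'undo' -> no (count: 2)
  'redo' -> no (count: 2)
  'talk' -> no (count: 2)
  'preheat' -> no (count: 2)
  'disobey' -> YES, starts with 'dis' (count: 3)
Total with prefix 'dis': 3

3


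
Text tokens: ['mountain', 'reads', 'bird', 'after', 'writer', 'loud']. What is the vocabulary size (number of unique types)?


Listing all tokens and tracking unique types:
  Token 1: 'mountain' -> NEW (unique so far: 1)
  Token 2: 'reads' -> NEW (unique so far: 2)
  Token 3: 'bird' -> NEW (unique so far: 3)
  Token 4: 'after' -> NEW (unique so far: 4)
  Token 5: 'writer' -> NEW (unique so far: 5)
  Token 6: 'loud' -> NEW (unique so far: 6)
Unique types: ('after', 'bird', 'loud', 'mountain', 'reads', 'writer')
Vocabulary size: 6

6


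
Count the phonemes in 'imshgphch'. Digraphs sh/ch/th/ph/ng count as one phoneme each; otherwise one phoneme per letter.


Parsing 'imshgphch' greedily, digraphs first:
  'i' -> vowel phoneme (phonemes so far: 1)
  'm' -> consonant phoneme (phonemes so far: 2)
  'sh' -> digraph (1 consonant phoneme) (phonemes so far: 3)
  'g' -> consonant phoneme (phonemes so far: 4)
  'ph' -> digraph (1 consonant phoneme) (phonemes so far: 5)
  'ch' -> digraph (1 consonant phoneme) (phonemes so far: 6)
Total phonemes: 6

6


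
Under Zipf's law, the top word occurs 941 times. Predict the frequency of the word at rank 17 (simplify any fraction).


Zipf's law: freq(rank) = f1 / rank
f1 = 941, rank = 17
freq = 941 / 17
GCD(941, 17) = 1
Simplified: 941/17

941/17


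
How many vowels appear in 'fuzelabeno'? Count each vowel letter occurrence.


Scanning each character of 'fuzelabeno':
  Position 1: 'f' -> consonant (running count: 0)
  Position 2: 'u' -> vowel (running count: 1)
  Position 3: 'z' -> consonant (running count: 1)
  Position 4: 'e' -> vowel (running count: 2)
  Position 5: 'l' -> consonant (running count: 2)
  Position 6: 'a' -> vowel (running count: 3)
  Position 7: 'b' -> consonant (running count: 3)
  Position 8: 'e' -> vowel (running count: 4)
  Position 9: 'n' -> consonant (running count: 4)
  Position 10: 'o' -> vowel (running count: 5)
Total vowels: 5

5


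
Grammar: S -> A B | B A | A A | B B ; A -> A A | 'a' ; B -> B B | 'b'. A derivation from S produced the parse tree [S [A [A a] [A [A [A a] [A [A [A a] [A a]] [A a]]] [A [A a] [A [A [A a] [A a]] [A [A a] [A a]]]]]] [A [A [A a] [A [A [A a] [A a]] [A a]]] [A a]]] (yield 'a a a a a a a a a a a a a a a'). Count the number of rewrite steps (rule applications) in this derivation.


Every bracketed nonterminal node [X ...] in the tree is produced by exactly one rule application.
Reading the tree off as a leftmost derivation:
  Step 1: S  =>  A A   (applied S -> A A)
  Step 2: A A  =>  A A A   (applied A -> A A)
  Step 3: A A A  =>  a A A   (applied A -> a)
  Step 4: a A A  =>  a A A A   (applied A -> A A)
  Step 5: a A A A  =>  a A A A A   (applied A -> A A)
  Step 6: a A A A A  =>  a a A A A   (applied A -> a)
  Step 7: a a A A A  =>  a a A A A A   (applied A -> A A)
  Step 8: a a A A A A  =>  a a A A A A A   (applied A -> A A)
  Step 9: a a A A A A A  =>  a a a A A A A   (applied A -> a)
  Step 10: a a a A A A A  =>  a a a a A A A   (applied A -> a)
  Step 11: a a a a A A A  =>  a a a a a A A   (applied A -> a)
  Step 12: a a a a a A A  =>  a a a a a A A A   (applied A -> A A)
  Step 13: a a a a a A A A  =>  a a a a a a A A   (applied A -> a)
  Step 14: a a a a a a A A  =>  a a a a a a A A A   (applied A -> A A)
  Step 15: a a a a a a A A A  =>  a a a a a a A A A A   (applied A -> A A)
  Step 16: a a a a a a A A A A  =>  a a a a a a a A A A   (applied A -> a)
  Step 17: a a a a a a a A A A  =>  a a a a a a a a A A   (applied A -> a)
  Step 18: a a a a a a a a A A  =>  a a a a a a a a A A A   (applied A -> A A)
  Step 19: a a a a a a a a A A A  =>  a a a a a a a a a A A   (applied A -> a)
  Step 20: a a a a a a a a a A A  =>  a a a a a a a a a a A   (applied A -> a)
  Step 21: a a a a a a a a a a A  =>  a a a a a a a a a a A A   (applied A -> A A)
  Step 22: a a a a a a a a a a A A  =>  a a a a a a a a a a A A A   (applied A -> A A)
  Step 23: a a a a a a a a a a A A A  =>  a a a a a a a a a a a A A   (applied A -> a)
  Step 24: a a a a a a a a a a a A A  =>  a a a a a a a a a a a A A A   (applied A -> A A)
  Step 25: a a a a a a a a a a a A A A  =>  a a a a a a a a a a a A A A A   (applied A -> A A)
  Step 26: a a a a a a a a a a a A A A A  =>  a a a a a a a a a a a a A A A   (applied A -> a)
  Step 27: a a a a a a a a a a a a A A A  =>  a a a a a a a a a a a a a A A   (applied A -> a)
  Step 28: a a a a a a a a a a a a a A A  =>  a a a a a a a a a a a a a a A   (applied A -> a)
  Step 29: a a a a a a a a a a a a a a A  =>  a a a a a a a a a a a a a a a   (applied A -> a)
Final yield: a a a a a a a a a a a a a a a
Total rewrite steps: 29

29


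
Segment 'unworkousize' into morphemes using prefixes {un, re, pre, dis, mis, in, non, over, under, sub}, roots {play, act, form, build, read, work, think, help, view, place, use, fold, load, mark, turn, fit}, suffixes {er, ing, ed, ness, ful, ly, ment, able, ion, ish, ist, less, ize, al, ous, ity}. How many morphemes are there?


Segmenting 'unworkousize' against the inventory:
  'un' -> prefix (morpheme 1)
  'work' -> root (morpheme 2)
  'ous' -> suffix (morpheme 3)
  'ize' -> suffix (morpheme 4)
Total morphemes: 4

4


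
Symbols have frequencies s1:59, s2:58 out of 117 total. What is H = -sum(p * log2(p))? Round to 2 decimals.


Computing entropy H = -sum(p_i * log2(p_i)):
  s1: p = 59/117 = 0.5043, -p*log2(p) = 0.4981
  s2: p = 58/117 = 0.4957, -p*log2(p) = 0.5019
H = sum of terms = 1.0000
Rounded to 2 decimals: 1.00

1.00


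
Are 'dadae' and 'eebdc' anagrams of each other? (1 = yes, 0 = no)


Sort characters of 'dadae': 'aadde'
Sort characters of 'eebdc': 'bcdee'
Sorted forms differ -> they are NOT anagrams
Result: 0

0


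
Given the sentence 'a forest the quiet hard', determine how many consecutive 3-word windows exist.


Word trigrams from [5] words:
  Trigram 1: (a forest the)
  Trigram 2: (forest the quiet)
  Trigram 3: (the quiet hard)
Total word trigrams: 5 - 2 = 3

3


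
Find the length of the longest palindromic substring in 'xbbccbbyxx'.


Scanning 'xbbccbbyxx' for palindromic substrings.
Substring at positions 1-6: 'bbccbb'.
Check: reverse('bbccbb') = 'bbccbb' -> palindrome confirmed.
Neighbouring characters ('x' / 'y') break symmetry, so it cannot extend further.
No longer palindromic substring exists; longest length = 6

6


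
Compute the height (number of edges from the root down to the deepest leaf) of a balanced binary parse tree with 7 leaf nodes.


In a balanced binary tree with n leaves the deepest leaf is ceil(log2(n)) edges below the root.
log2(7) = 2.8074
ceil(2.8074) = 3
height (edges) = 3

3


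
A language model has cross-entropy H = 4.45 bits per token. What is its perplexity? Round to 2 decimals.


Perplexity formula: PP = 2^H
H = 4.45
PP = 2^4.45
Decompose: 2^4.45 = 2^4 * 2^0.45
2^4 = 16, 2^0.45 ~ 1.3660403
PP ~ 16 * 1.3660403 = 21.8566448
Rounded to 2 decimals: 21.86

21.86


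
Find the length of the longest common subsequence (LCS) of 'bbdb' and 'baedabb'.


DP table for LCS of 'bbdb' and 'baedabb':
       b  a  e  d  a  b  b
    0  0  0  0  0  0  0  0
  b 0  1  1  1  1  1  1  1
  b 0  1  1  1  1  1  2  2
  d 0  1  1  1  2  2  2  2
  b 0  1  1  1  2  2  3  3
LCS: 'bbb'
LCS length = 3

3


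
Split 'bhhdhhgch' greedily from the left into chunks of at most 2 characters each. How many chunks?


'bhhdhhgch' has 9 characters.
Chunking with max size 2:
  Chunk 1: 'bh' (positions 0-1)
  Chunk 2: 'hd' (positions 2-3)
  Chunk 3: 'hh' (positions 4-5)
  Chunk 4: 'gc' (positions 6-7)
  Chunk 5: 'h' (positions 8-8)
Total chunks: ceil(9 / 2) = 5

5


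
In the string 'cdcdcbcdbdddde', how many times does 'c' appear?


Scanning 'cdcdcbcdbdddde' for 'c':
  Position 0: 'c' -> MATCH (count: 1)
  Position 2: 'c' -> MATCH (count: 2)
  Position 4: 'c' -> MATCH (count: 3)
  Position 6: 'c' -> MATCH (count: 4)
Total occurrences of 'c': 4

4


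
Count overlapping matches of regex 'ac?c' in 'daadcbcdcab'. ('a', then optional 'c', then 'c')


Pattern: ac?c means 'a', then optional 'c', then 'c'.
Scanning 'daadcbcdcab' position-by-position:
  Pos 0: window 'daa' -> no
  Pos 1: window 'aad' -> no
  Pos 2: window 'adc' -> no
  Pos 3: window 'dcb' -> no
  Pos 4: window 'cbc' -> no
  Pos 5: window 'bcd' -> no
  Pos 6: window 'cdc' -> no
  Pos 7: window 'dca' -> no
  Pos 8: window 'cab' -> no
  Pos 9: window 'ab' -> no
  Pos 10: window 'b' -> no
Total matches: 0

0


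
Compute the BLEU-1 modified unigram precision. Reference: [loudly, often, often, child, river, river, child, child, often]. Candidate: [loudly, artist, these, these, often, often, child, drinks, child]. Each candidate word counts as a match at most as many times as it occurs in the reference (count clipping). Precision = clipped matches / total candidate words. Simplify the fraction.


Reference word counts: {'child': 3, 'loudly': 1, 'often': 3, 'river': 2}
Checking each candidate word (with clipping):
  'loudly' -> in reference (ref count 1, used 1/1) -> match (matches: 1)
  'artist' -> not in reference -> no match (matches: 1)
  'these' -> not in reference -> no match (matches: 1)
  'these' -> not in reference -> no match (matches: 1)
  'often' -> in reference (ref count 3, used 1/3) -> match (matches: 2)
  'often' -> in reference (ref count 3, used 2/3) -> match (matches: 3)
  'child' -> in reference (ref count 3, used 1/3) -> match (matches: 4)
  'drinks' -> not in reference -> no match (matches: 4)
  'child' -> in reference (ref count 3, used 2/3) -> match (matches: 5)
Clipped matches: 5, Candidate length: 9
Precision = 5/9

5/9


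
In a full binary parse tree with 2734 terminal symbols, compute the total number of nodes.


Leaf nodes (terminals): 2734
Internal nodes = n - 1 = 2734 - 1 = 2733
Total = leaves + internal = 2734 + 2733 = 5467

5467


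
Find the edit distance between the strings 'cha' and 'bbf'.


Building DP table for s1='cha' (len 3) and s2='bbf' (len 3):
       b  b  f
    0  1  2  3
  c 1  1  2  3
  h 2  2  2  3
  a 3  3  3  3
Edit distance = dp[3][3] = 3

3


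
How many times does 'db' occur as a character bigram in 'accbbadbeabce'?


Scanning 'accbbadbeabce' for bigram 'db':
  Position 0: 'ac' -> no
  Position 1: 'cc' -> no
  Position 2: 'cb' -> no
  Position 3: 'bb' -> no
  Position 4: 'ba' -> no
  Position 5: 'ad' -> no
  Position 6: 'db' -> MATCH
  Position 7: 'be' -> no
  Position 8: 'ea' -> no
  Position 9: 'ab' -> no
  Position 10: 'bc' -> no
  Position 11: 'ce' -> no
Total matches: 1

1


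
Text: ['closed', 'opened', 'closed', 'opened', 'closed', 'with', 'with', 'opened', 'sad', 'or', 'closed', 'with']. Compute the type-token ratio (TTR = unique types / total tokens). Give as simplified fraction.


Tokens: 12
Unique types: ('closed', 'opened', 'or', 'sad', 'with') = 5
TTR = 5/12
Already in lowest terms.

5/12


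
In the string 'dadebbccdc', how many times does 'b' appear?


Scanning 'dadebbccdc' for 'b':
  Position 4: 'b' -> MATCH (count: 1)
  Position 5: 'b' -> MATCH (count: 2)
Total occurrences of 'b': 2

2


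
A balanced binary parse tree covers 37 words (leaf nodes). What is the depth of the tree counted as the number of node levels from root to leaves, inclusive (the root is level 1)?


In a balanced binary tree with n leaves the deepest leaf is ceil(log2(n)) edges below the root,
so counting node levels inclusive of root and leaves gives ceil(log2(n)) + 1 levels.
log2(37) = 5.2095
ceil(5.2095) = 6
levels = 6 + 1 = 7

7


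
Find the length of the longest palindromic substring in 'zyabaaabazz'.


Scanning 'zyabaaabazz' for palindromic substrings.
Substring at positions 2-8: 'abaaaba'.
Check: reverse('abaaaba') = 'abaaaba' -> palindrome confirmed.
Neighbouring characters ('y' / 'z') break symmetry, so it cannot extend further.
No longer palindromic substring exists; longest length = 7

7


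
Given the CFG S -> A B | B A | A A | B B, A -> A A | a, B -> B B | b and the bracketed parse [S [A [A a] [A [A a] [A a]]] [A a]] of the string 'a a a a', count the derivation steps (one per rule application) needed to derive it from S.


Every bracketed nonterminal node [X ...] in the tree is produced by exactly one rule application.
Reading the tree off as a leftmost derivation:
  Step 1: S  =>  A A   (applied S -> A A)
  Step 2: A A  =>  A A A   (applied A -> A A)
  Step 3: A A A  =>  a A A   (applied A -> a)
  Step 4: a A A  =>  a A A A   (applied A -> A A)
  Step 5: a A A A  =>  a a A A   (applied A -> a)
  Step 6: a a A A  =>  a a a A   (applied A -> a)
  Step 7: a a a A  =>  a a a a   (applied A -> a)
Final yield: a a a a
Total rewrite steps: 7

7


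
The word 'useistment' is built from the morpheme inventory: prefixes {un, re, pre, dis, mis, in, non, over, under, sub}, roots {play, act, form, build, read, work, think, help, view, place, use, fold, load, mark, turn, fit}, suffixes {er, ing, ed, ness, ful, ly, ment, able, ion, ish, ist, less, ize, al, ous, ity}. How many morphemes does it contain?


Segmenting 'useistment' against the inventory:
  'use' -> root (morpheme 1)
  'ist' -> suffix (morpheme 2)
  'ment' -> suffix (morpheme 3)
Total morphemes: 3

3


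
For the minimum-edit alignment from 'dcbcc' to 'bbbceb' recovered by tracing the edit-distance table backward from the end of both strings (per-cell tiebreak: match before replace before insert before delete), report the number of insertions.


Edit distance = 4. Backtracking from cell (5, 6) with preference match > replace > insert > delete,
then listing the resulting alignment 'dcbcc' -> 'bbbceb' left to right:
  Step 1: replace d->b
  Step 2: replace c->b
  Step 3: keep 'b'
  Step 4: keep 'c'
  Step 5: insert 'e' [insertion #1]
  Step 6: replace c->b
Total insertions: 1

1


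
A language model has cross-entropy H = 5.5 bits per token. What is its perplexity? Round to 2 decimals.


Perplexity formula: PP = 2^H
H = 5.5
PP = 2^5.5
Decompose: 2^5.5 = 2^5 * 2^0.5 = 2^5 * sqrt(2)
2^5 = 32, sqrt(2) ~ 1.4142136
PP ~ 32 * 1.4142136 = 45.2548352
Rounded to 2 decimals: 45.25

45.25


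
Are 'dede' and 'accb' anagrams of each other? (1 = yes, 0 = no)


Sort characters of 'dede': 'ddee'
Sort characters of 'accb': 'abcc'
Sorted forms differ -> they are NOT anagrams
Result: 0

0


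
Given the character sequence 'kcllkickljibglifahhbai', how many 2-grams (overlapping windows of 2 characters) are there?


String 'kcllkickljibglifahhbai' has length L = 22.
Number of overlapping n-grams = L - n + 1
Substituting: 22 - 2 + 1 = 21

21


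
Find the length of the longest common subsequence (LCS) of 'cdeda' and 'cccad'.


DP table for LCS of 'cdeda' and 'cccad':
       c  c  c  a  d
    0  0  0  0  0  0
  c 0  1  1  1  1  1
  d 0  1  1  1  1  2
  e 0  1  1  1  1  2
  d 0  1  1  1  1  2
  a 0  1  1  1  2  2
LCS: 'cd'
LCS length = 2

2
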